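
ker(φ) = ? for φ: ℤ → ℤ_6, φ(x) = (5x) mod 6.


Kernel = preimage of identity
ker(φ) = {x ∈ ℤ : 5x ≡ 0 (mod 6)}. gcd(5,6) = 1, so 5x ≡ 0 (mod 6) ⟺ x ≡ 0 (mod 6/1 = 6). Hence ker(φ) = 6ℤ

ker(φ) = 6ℤ


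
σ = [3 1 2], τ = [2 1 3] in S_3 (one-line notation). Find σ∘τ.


σ∘τ: apply τ first, then σ
1 →τ 2 →σ 1
2 →τ 1 →σ 3
3 →τ 3 →σ 2

σ∘τ = [1 3 2]


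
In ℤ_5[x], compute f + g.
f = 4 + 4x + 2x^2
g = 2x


Add coefficients mod 5:
x^0: 4 + 0 = 4 (mod 5)
x^1: 4 + 2 = 1 (mod 5)
x^2: 2 + 0 = 2 (mod 5)
Result: 4 + x + 2x^2

f + g = 4 + x + 2x^2


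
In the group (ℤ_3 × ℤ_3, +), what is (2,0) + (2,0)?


Operation: componentwise addition mod (3, 3)
(2,0) + (2,0) = ((a₁+b₁) mod 3, (a₂+b₂) mod 3) with a = (2,0), b = (2,0)

(2,0) + (2,0) = (1,0)


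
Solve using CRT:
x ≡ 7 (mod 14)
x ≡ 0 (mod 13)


m₁ = 14, m₂ = 13, gcd = 1, so CRT applies. M = m₁·m₂ = 182
Let M₁ = M/m₁ = 13, M₂ = M/m₂ = 14
Find y₁ ≡ M₁⁻¹ (mod m₁): 13⁻¹ ≡ 13 (mod 14)
Find y₂ ≡ M₂⁻¹ (mod m₂): 14⁻¹ ≡ 1 (mod 13)
x = a₁·M₁·y₁ + a₂·M₂·y₂ = 7·13·13 + 0·14·1 = 1183
Reduce mod 182: x ≡ 91
Check: 91 mod 14 = 7 ✓, 91 mod 13 = 0 ✓

x ≡ 91 (mod 182)


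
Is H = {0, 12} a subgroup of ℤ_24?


Subgroup test for H = {0, 12} in (ℤ_24, +):
(1) 0 ∈ H? Yes
(2) Closure: for all a,b ∈ H, (a+b) mod 24 ∈ H? Yes
(3) Inverses: for all a ∈ H, -a mod 24 ∈ H? Yes

Yes, H is a subgroup of ℤ_24


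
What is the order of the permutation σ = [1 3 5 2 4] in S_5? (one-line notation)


Cycle decomposition: (2 3 5 4)
Cycle lengths: 4
Order = lcm(4) = 4

ord(σ) = 4


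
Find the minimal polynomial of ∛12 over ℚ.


∛12 satisfies x³ - 12 = 0, irreducible over ℚ (no rational root; 12 is not a perfect cube)

Minimal polynomial: x³ - 12


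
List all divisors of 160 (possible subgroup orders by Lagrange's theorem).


Lagrange's theorem: |H| divides |G|
|G| = 160
Divisors of 160: 1, 2, 4, 5, 8, 10, 16, 20, 32, 40, 80, 160

Possible subgroup orders: {1, 2, 4, 5, 8, 10, 16, 20, 32, 40, 80, 160}


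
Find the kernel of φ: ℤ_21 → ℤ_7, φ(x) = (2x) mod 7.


Kernel = preimage of identity
ker(φ) = {x ∈ ℤ_21 : 2x ≡ 0 (mod 7)}. Since 7 | 21, φ is well-defined. The kernel is the cyclic subgroup ⟨7⟩ of ℤ_21 (order 3), i.e. {0, 7, 14}

ker(φ) = {0, 7, 14}


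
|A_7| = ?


|A_n| = n!/2 (even permutations)
|A_7| = 7!/2 = 5040/2 = 2520

|A_7| = 2520


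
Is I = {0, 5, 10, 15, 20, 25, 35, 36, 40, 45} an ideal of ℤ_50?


Check ideal conditions for I = {0, 5, 10, 15, 20, 25, 35, 36, 40, 45} in ℤ_50:
(1) I is an additive subgroup? No
(2) For r ∈ ℤ_50 and a ∈ I: r·a ∈ I? No  [counterexample: r=2, a=15, r·a mod 50 = 30 ∉ I]

No, I is not an ideal of ℤ_50


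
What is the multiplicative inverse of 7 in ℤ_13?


Use the extended Euclidean algorithm to write 1 = 7·s + 13·t; then s mod 13 is the inverse.
Euclidean algorithm:
  7 = 0·13 + 7
  13 = 1·7 + 6
  7 = 1·6 + 1
  6 = 6·1 + 0
gcd(7,13) = 1
Back-substitution gives: 7·(2) + 13·(-1) = 1
So 7⁻¹ ≡ 2 ≡ 2 (mod 13)
Check: 7 × 2 = 14 ≡ 1 (mod 13) ✓

7⁻¹ ≡ 2 (mod 13)


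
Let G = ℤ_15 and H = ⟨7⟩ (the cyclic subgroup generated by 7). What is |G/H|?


|⟨7⟩| = n / gcd(7, 15) = 15 / 1 = 15
H is normal (ℤ_15 is abelian).
|G/H| = |G| / |H| = 15 / 15 = 1

|G/H| = 1


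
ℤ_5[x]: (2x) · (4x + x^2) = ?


Expand and collect like terms; reduce coefficients mod 5:
x^0: 0·0 = 0 ≡ 0 (mod 5)
x^1: 0·4 + 2·0 = 0 ≡ 0 (mod 5)
x^2: 0·1 + 2·4 = 8 ≡ 3 (mod 5)
x^3: 2·1 = 2 ≡ 2 (mod 5)
Result: 3x^2 + 2x^3

f · g = 3x^2 + 2x^3


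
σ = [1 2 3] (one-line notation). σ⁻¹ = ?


To find σ⁻¹, swap domain and range:
σ(1) = 1 → σ⁻¹(1) = 1
σ(2) = 2 → σ⁻¹(2) = 2
σ(3) = 3 → σ⁻¹(3) = 3

σ⁻¹ = [1 2 3]


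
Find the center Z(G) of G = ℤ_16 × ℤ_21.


Z(G) = {g ∈ G | gx = xg for all x ∈ G}
Direct product of abelian groups is abelian, so Z(G) = G

Z(ℤ_16 × ℤ_21) = ℤ_16 × ℤ_21


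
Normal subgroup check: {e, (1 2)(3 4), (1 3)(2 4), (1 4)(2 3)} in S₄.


H = {e, (1 2)(3 4), (1 3)(2 4), (1 4)(2 3)} in S₄
This is the Klein four-group V₄; it is normal in S₄ (it is a union of conjugacy classes)

Yes, normal subgroup


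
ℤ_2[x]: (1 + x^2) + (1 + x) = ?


Add coefficients mod 2:
x^0: 1 + 1 = 0 (mod 2)
x^1: 0 + 1 = 1 (mod 2)
x^2: 1 + 0 = 1 (mod 2)
Result: x + x^2

f + g = x + x^2


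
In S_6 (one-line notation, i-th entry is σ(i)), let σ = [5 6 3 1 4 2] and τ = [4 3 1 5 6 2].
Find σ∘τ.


σ∘τ: apply τ first, then σ
1 →τ 4 →σ 1
2 →τ 3 →σ 3
3 →τ 1 →σ 5
4 →τ 5 →σ 4
5 →τ 6 →σ 2
6 →τ 2 →σ 6

σ∘τ = [1 3 5 4 2 6]


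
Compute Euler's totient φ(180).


Factor n: 180 = 2^2 × 3^2 × 5
φ(n) = n · ∏(1 - 1/p) over distinct primes p | n
φ(180) = 180 · (1 - 1/2) · (1 - 1/3) · (1 - 1/5) = 48

φ(180) = 48


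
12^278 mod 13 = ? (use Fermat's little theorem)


Fermat's little theorem: if p is prime and gcd(a,p)=1, then a^(p-1) ≡ 1 (mod p)
p = 13 is prime, gcd(12,13) = 1
Reduce exponent: 278 mod 12 = 2
So 12^278 ≡ 12^2 (mod 13)
12^2 mod 13 = 1

12^278 ≡ 1 (mod 13)


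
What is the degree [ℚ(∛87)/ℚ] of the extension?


∛87 has minimal polynomial x³ - 87 (irreducible over ℚ since 87 is not a perfect cube)

[ℚ(∛87)/ℚ] = 3


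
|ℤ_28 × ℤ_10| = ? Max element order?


|ℤ_28 × ℤ_10| = 28 × 10 = 280
Max element order = lcm(28,10) = 140
Cyclic? No (gcd=2)

|ℤ_28×ℤ_10| = 280, max element order = 140


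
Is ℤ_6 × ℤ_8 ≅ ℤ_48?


Comparing ℤ_6 × ℤ_8 and ℤ_48:
gcd(6,8) = 2 ≠ 1. Max element order in ℤ_6×ℤ_8 is lcm(6,8) = 24 < 48, so it has no element of order 48

No, ℤ_6 × ℤ_8 ≇ ℤ_48


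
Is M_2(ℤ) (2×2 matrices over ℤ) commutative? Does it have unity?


Matrix multiplication is non-commutative for n ≥ 2; the identity matrix I is the unity; singular matrices give zero divisors, so not an integral domain
Commutative: No
Integral domain: No
Has unity: Yes

M_2(ℤ) (2×2 matrices over ℤ): Commutative=No, Unity=Yes


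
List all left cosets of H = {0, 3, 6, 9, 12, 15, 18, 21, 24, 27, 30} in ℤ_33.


H = {0, 3, 6, 9, 12, 15, 18, 21, 24, 27, 30}, |H| = 11
Number of cosets = |G|/|H| = 33/11 = 3
0 + H = {0, 3, 6, 9, 12, 15, 18, 21, 24, 27, 30}
1 + H = {1, 4, 7, 10, 13, 16, 19, 22, 25, 28, 31}
2 + H = {2, 5, 8, 11, 14, 17, 20, 23, 26, 29, 32}

Cosets: 0+H={0,3,6,9,12,15,18,21,24,27,30}; 1+H={1,4,7,10,13,16,19,22,25,28,31}; 2+H={2,5,8,11,14,17,20,23,26,29,32}


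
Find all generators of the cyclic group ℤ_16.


g generates ℤ_n iff gcd(g,n) = 1
Checking each g ∈ {1,...,15}:
gcd(1,16) = 1
gcd(2,16) = 2
gcd(3,16) = 1
gcd(4,16) = 4
gcd(5,16) = 1
gcd(6,16) = 2
gcd(7,16) = 1
gcd(8,16) = 8
gcd(9,16) = 1
gcd(10,16) = 2
gcd(11,16) = 1
gcd(12,16) = 4
gcd(13,16) = 1
gcd(14,16) = 2
gcd(15,16) = 1
Generators: {1, 3, 5, 7, 9, 11, 13, 15}
Number of generators = φ(16) = 8

Generators of ℤ_16 = {1, 3, 5, 7, 9, 11, 13, 15}


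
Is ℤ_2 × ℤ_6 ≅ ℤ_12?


Comparing ℤ_2 × ℤ_6 and ℤ_12:
gcd(2,6) = 2 ≠ 1. Max element order in ℤ_2×ℤ_6 is lcm(2,6) = 6 < 12, so it has no element of order 12

No, ℤ_2 × ℤ_6 ≇ ℤ_12


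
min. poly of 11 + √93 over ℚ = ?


Let α = 11 + √93. Then α - 11 = √93, so (α - 11)² = 93, giving α² - 22α + 28 = 0. Degree 2 and α ∉ ℚ, so this is the minimal polynomial.

Minimal polynomial: x² - 22x + 28


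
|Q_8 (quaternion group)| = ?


Q_8 = {±1, ±i, ±j, ±k}
|Q_8| = 8

|Q_8 (quaternion group)| = 8


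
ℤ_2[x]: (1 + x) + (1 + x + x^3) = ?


Add coefficients mod 2:
x^0: 1 + 1 = 0 (mod 2)
x^1: 1 + 1 = 0 (mod 2)
x^2: 0 + 0 = 0 (mod 2)
x^3: 0 + 1 = 1 (mod 2)
Result: x^3

f + g = x^3


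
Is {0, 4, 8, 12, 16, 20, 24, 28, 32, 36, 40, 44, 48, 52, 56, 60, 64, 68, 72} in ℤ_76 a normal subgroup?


H = {0, 4, 8, 12, 16, 20, 24, 28, 32, 36, 40, 44, 48, 52, 56, 60, 64, 68, 72} in ℤ_76
ℤ_76 is abelian; every subgroup of an abelian group is normal

Yes, normal subgroup


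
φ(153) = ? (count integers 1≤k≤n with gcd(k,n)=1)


Factor n: 153 = 3^2 × 17
φ(n) = n · ∏(1 - 1/p) over distinct primes p | n
φ(153) = 153 · (1 - 1/3) · (1 - 1/17) = 96

φ(153) = 96


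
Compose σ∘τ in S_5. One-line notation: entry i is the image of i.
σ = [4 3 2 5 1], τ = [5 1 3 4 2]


σ∘τ: apply τ first, then σ
1 →τ 5 →σ 1
2 →τ 1 →σ 4
3 →τ 3 →σ 2
4 →τ 4 →σ 5
5 →τ 2 →σ 3

σ∘τ = [1 4 2 5 3]


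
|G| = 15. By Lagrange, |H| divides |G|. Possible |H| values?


Lagrange's theorem: |H| divides |G|
|G| = 15
Divisors of 15: 1, 3, 5, 15

Possible subgroup orders: {1, 3, 5, 15}


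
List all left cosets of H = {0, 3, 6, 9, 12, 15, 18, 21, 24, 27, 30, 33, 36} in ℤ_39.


H = {0, 3, 6, 9, 12, 15, 18, 21, 24, 27, 30, 33, 36}, |H| = 13
Number of cosets = |G|/|H| = 39/13 = 3
0 + H = {0, 3, 6, 9, 12, 15, 18, 21, 24, 27, 30, 33, 36}
1 + H = {1, 4, 7, 10, 13, 16, 19, 22, 25, 28, 31, 34, 37}
2 + H = {2, 5, 8, 11, 14, 17, 20, 23, 26, 29, 32, 35, 38}

Cosets: 0+H={0,3,6,9,12,15,18,21,24,27,30,33,36}; 1+H={1,4,7,10,13,16,19,22,25,28,31,34,37}; 2+H={2,5,8,11,14,17,20,23,26,29,32,35,38}


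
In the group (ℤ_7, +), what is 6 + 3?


Operation: addition mod 7
6 + 3 = (a + b) mod 7 with a = 6, b = 3

6 + 3 = 2


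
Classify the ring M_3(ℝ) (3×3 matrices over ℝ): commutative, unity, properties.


Matrix multiplication is non-commutative for n ≥ 2; the identity matrix I is the unity; singular matrices give zero divisors, so not an integral domain
Commutative: No
Integral domain: No
Has unity: Yes

M_3(ℝ) (3×3 matrices over ℝ): Commutative=No, Unity=Yes


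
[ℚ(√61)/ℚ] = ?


√61 has minimal polynomial x² - 61 (irreducible over ℚ since 61 is squarefree)

[ℚ(√61)/ℚ] = 2


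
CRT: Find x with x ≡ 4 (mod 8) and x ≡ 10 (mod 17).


m₁ = 8, m₂ = 17, gcd = 1, so CRT applies. M = m₁·m₂ = 136
Let M₁ = M/m₁ = 17, M₂ = M/m₂ = 8
Find y₁ ≡ M₁⁻¹ (mod m₁): 17⁻¹ ≡ 1 (mod 8)
Find y₂ ≡ M₂⁻¹ (mod m₂): 8⁻¹ ≡ 15 (mod 17)
x = a₁·M₁·y₁ + a₂·M₂·y₂ = 4·17·1 + 10·8·15 = 1268
Reduce mod 136: x ≡ 44
Check: 44 mod 8 = 4 ✓, 44 mod 17 = 10 ✓

x ≡ 44 (mod 136)


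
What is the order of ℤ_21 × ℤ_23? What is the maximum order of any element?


|ℤ_21 × ℤ_23| = 21 × 23 = 483
Max element order = lcm(21,23) = 483
Cyclic? Yes (gcd=1)

|ℤ_21×ℤ_23| = 483, max element order = 483


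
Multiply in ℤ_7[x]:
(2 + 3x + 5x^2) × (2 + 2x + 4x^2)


Expand and collect like terms; reduce coefficients mod 7:
x^0: 2·2 = 4 ≡ 4 (mod 7)
x^1: 2·2 + 3·2 = 10 ≡ 3 (mod 7)
x^2: 2·4 + 3·2 + 5·2 = 24 ≡ 3 (mod 7)
x^3: 3·4 + 5·2 = 22 ≡ 1 (mod 7)
x^4: 5·4 = 20 ≡ 6 (mod 7)
Result: 4 + 3x + 3x^2 + x^3 + 6x^4

f · g = 4 + 3x + 3x^2 + x^3 + 6x^4


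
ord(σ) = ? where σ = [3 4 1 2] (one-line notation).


Cycle decomposition: (1 3) (2 4)
Cycle lengths: 2, 2
Order = lcm(2, 2) = 2

ord(σ) = 2


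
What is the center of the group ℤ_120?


Z(G) = {g ∈ G | gx = xg for all x ∈ G}
ℤ_120 is abelian, so Z(G) = G

Z(ℤ_120) = ℤ_120


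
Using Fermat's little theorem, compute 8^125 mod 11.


Fermat's little theorem: if p is prime and gcd(a,p)=1, then a^(p-1) ≡ 1 (mod p)
p = 11 is prime, gcd(8,11) = 1
Reduce exponent: 125 mod 10 = 5
So 8^125 ≡ 8^5 (mod 11)
8^5 mod 11 = 10

8^125 ≡ 10 (mod 11)


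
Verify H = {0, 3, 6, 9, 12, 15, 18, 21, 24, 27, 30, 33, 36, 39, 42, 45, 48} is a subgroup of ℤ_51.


Subgroup test for H = {0, 3, 6, 9, 12, 15, 18, 21, 24, 27, 30, 33, 36, 39, 42, 45, 48} in (ℤ_51, +):
(1) 0 ∈ H? Yes
(2) Closure: for all a,b ∈ H, (a+b) mod 51 ∈ H? Yes
(3) Inverses: for all a ∈ H, -a mod 51 ∈ H? Yes

Yes, H is a subgroup of ℤ_51


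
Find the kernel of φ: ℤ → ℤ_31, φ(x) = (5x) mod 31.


Kernel = preimage of identity
ker(φ) = {x ∈ ℤ : 5x ≡ 0 (mod 31)}. gcd(5,31) = 1, so 5x ≡ 0 (mod 31) ⟺ x ≡ 0 (mod 31/1 = 31). Hence ker(φ) = 31ℤ

ker(φ) = 31ℤ


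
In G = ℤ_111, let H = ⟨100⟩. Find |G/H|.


|⟨100⟩| = n / gcd(100, 111) = 111 / 1 = 111
H is normal (ℤ_111 is abelian).
|G/H| = |G| / |H| = 111 / 111 = 1

|G/H| = 1


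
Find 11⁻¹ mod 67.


Use the extended Euclidean algorithm to write 1 = 11·s + 67·t; then s mod 67 is the inverse.
Euclidean algorithm:
  11 = 0·67 + 11
  67 = 6·11 + 1
  11 = 11·1 + 0
gcd(11,67) = 1
Back-substitution gives: 11·(-6) + 67·(1) = 1
So 11⁻¹ ≡ -6 ≡ 61 (mod 67)
Check: 11 × 61 = 671 ≡ 1 (mod 67) ✓

11⁻¹ ≡ 61 (mod 67)


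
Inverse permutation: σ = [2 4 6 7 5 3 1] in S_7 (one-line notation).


To find σ⁻¹, swap domain and range:
σ(1) = 2 → σ⁻¹(2) = 1
σ(2) = 4 → σ⁻¹(4) = 2
σ(3) = 6 → σ⁻¹(6) = 3
σ(4) = 7 → σ⁻¹(7) = 4
σ(5) = 5 → σ⁻¹(5) = 5
σ(6) = 3 → σ⁻¹(3) = 6
σ(7) = 1 → σ⁻¹(1) = 7

σ⁻¹ = [7 1 6 2 5 3 4]


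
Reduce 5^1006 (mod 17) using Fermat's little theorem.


Fermat's little theorem: if p is prime and gcd(a,p)=1, then a^(p-1) ≡ 1 (mod p)
p = 17 is prime, gcd(5,17) = 1
Reduce exponent: 1006 mod 16 = 14
So 5^1006 ≡ 5^14 (mod 17)
5^14 mod 17 = 15

5^1006 ≡ 15 (mod 17)


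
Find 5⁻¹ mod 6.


Use the extended Euclidean algorithm to write 1 = 5·s + 6·t; then s mod 6 is the inverse.
Euclidean algorithm:
  5 = 0·6 + 5
  6 = 1·5 + 1
  5 = 5·1 + 0
gcd(5,6) = 1
Back-substitution gives: 5·(-1) + 6·(1) = 1
So 5⁻¹ ≡ -1 ≡ 5 (mod 6)
Check: 5 × 5 = 25 ≡ 1 (mod 6) ✓

5⁻¹ ≡ 5 (mod 6)


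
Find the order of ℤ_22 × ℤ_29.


|A × B| = |A| · |B|
|ℤ_22 × ℤ_29| = 22 × 29 = 638

|ℤ_22 × ℤ_29| = 638


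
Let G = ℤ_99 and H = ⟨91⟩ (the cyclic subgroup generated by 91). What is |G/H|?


|⟨91⟩| = n / gcd(91, 99) = 99 / 1 = 99
H is normal (ℤ_99 is abelian).
|G/H| = |G| / |H| = 99 / 99 = 1

|G/H| = 1


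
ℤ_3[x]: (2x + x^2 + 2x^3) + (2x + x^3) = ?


Add coefficients mod 3:
x^0: 0 + 0 = 0 (mod 3)
x^1: 2 + 2 = 1 (mod 3)
x^2: 1 + 0 = 1 (mod 3)
x^3: 2 + 1 = 0 (mod 3)
Result: x + x^2

f + g = x + x^2


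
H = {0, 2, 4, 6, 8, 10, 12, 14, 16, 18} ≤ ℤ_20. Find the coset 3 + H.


3 + H = {3 + h (mod 20) : h ∈ H}
3+0=3, 3+2=5, 3+4=7, 3+6=9, 3+8=11, 3+10=13, 3+12=15, 3+14=17, 3+16=19, 3+18=1
3 + H = {1, 3, 5, 7, 9, 11, 13, 15, 17, 19} = 1 + H

3 + H = {1, 3, 5, 7, 9, 11, 13, 15, 17, 19}


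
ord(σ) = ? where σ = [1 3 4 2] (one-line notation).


Cycle decomposition: (2 3 4)
Cycle lengths: 3
Order = lcm(3) = 3

ord(σ) = 3


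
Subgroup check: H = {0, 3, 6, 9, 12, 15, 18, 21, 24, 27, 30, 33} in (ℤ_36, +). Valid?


Subgroup test for H = {0, 3, 6, 9, 12, 15, 18, 21, 24, 27, 30, 33} in (ℤ_36, +):
(1) 0 ∈ H? Yes
(2) Closure: for all a,b ∈ H, (a+b) mod 36 ∈ H? Yes
(3) Inverses: for all a ∈ H, -a mod 36 ∈ H? Yes

Yes, H is a subgroup of ℤ_36


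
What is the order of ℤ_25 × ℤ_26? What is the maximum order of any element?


|ℤ_25 × ℤ_26| = 25 × 26 = 650
Max element order = lcm(25,26) = 650
Cyclic? Yes (gcd=1)

|ℤ_25×ℤ_26| = 650, max element order = 650


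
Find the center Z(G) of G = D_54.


Z(G) = {g ∈ G | gx = xg for all x ∈ G}
For even n, Z(D_n) = {e, r^(n/2)}: the 180° rotation r^27 commutes with every reflection and rotation

Z(D_54) = {e, r^27}


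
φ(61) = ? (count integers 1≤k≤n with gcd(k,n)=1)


Factor n: 61 = 61
φ(n) = n · ∏(1 - 1/p) over distinct primes p | n
φ(61) = 61 · (1 - 1/61) = 60

φ(61) = 60


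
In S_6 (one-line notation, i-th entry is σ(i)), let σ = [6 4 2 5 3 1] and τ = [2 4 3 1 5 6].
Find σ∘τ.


σ∘τ: apply τ first, then σ
1 →τ 2 →σ 4
2 →τ 4 →σ 5
3 →τ 3 →σ 2
4 →τ 1 →σ 6
5 →τ 5 →σ 3
6 →τ 6 →σ 1

σ∘τ = [4 5 2 6 3 1]


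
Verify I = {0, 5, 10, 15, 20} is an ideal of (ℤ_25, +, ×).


Check ideal conditions for I = {0, 5, 10, 15, 20} in ℤ_25:
(1) I is an additive subgroup? Yes
(2) For r ∈ ℤ_25 and a ∈ I: r·a ∈ I? Yes

Yes, I is an ideal of ℤ_25


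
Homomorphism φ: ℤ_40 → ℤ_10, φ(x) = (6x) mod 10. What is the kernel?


Kernel = preimage of identity
ker(φ) = {x ∈ ℤ_40 : 6x ≡ 0 (mod 10)}. Since 10 | 40, φ is well-defined. The kernel is the cyclic subgroup ⟨5⟩ of ℤ_40 (order 8), i.e. {0, 5, 10, 15, 20, 25, 30, 35}

ker(φ) = {0, 5, 10, 15, 20, 25, 30, 35}


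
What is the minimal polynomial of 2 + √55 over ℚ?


Let α = 2 + √55. Then α - 2 = √55, so (α - 2)² = 55, giving α² - 4α - 51 = 0. Degree 2 and α ∉ ℚ, so this is the minimal polynomial.

Minimal polynomial: x² - 4x - 51


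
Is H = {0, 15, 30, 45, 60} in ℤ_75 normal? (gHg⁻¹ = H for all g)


H = {0, 15, 30, 45, 60} in ℤ_75
ℤ_75 is abelian; every subgroup of an abelian group is normal

Yes, normal subgroup


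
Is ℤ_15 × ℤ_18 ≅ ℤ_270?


Comparing ℤ_15 × ℤ_18 and ℤ_270:
gcd(15,18) = 3 ≠ 1. Max element order in ℤ_15×ℤ_18 is lcm(15,18) = 90 < 270, so it has no element of order 270

No, ℤ_15 × ℤ_18 ≇ ℤ_270


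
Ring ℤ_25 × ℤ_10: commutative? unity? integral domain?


Direct product ring; commutative with unity (1,1); but (1,0)·(0,1) = (0,0) gives zero divisors, so not an integral domain
Commutative: Yes
Integral domain: No
Has unity: Yes

ℤ_25 × ℤ_10: Commutative=Yes, Unity=Yes


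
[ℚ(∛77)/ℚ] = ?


∛77 has minimal polynomial x³ - 77 (irreducible over ℚ since 77 is not a perfect cube)

[ℚ(∛77)/ℚ] = 3


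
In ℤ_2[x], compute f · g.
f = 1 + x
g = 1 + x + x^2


Expand and collect like terms; reduce coefficients mod 2:
x^0: 1·1 = 1 ≡ 1 (mod 2)
x^1: 1·1 + 1·1 = 2 ≡ 0 (mod 2)
x^2: 1·1 + 1·1 = 2 ≡ 0 (mod 2)
x^3: 1·1 = 1 ≡ 1 (mod 2)
Result: 1 + x^3

f · g = 1 + x^3


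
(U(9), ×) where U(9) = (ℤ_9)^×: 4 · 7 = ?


Operation: multiplication mod 9
4 · 7 = (a × b) mod 9 with a = 4, b = 7

4 · 7 = 1


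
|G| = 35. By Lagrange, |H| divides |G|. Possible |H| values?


Lagrange's theorem: |H| divides |G|
|G| = 35
Divisors of 35: 1, 5, 7, 35

Possible subgroup orders: {1, 5, 7, 35}


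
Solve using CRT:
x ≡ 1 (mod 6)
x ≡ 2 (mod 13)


m₁ = 6, m₂ = 13, gcd = 1, so CRT applies. M = m₁·m₂ = 78
Let M₁ = M/m₁ = 13, M₂ = M/m₂ = 6
Find y₁ ≡ M₁⁻¹ (mod m₁): 13⁻¹ ≡ 1 (mod 6)
Find y₂ ≡ M₂⁻¹ (mod m₂): 6⁻¹ ≡ 11 (mod 13)
x = a₁·M₁·y₁ + a₂·M₂·y₂ = 1·13·1 + 2·6·11 = 145
Reduce mod 78: x ≡ 67
Check: 67 mod 6 = 1 ✓, 67 mod 13 = 2 ✓

x ≡ 67 (mod 78)


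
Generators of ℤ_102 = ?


g generates ℤ_n iff gcd(g,n) = 1
Prime factors of 102: 2, 3, 17
Generators are g ∈ {1,...,101} not divisible by any of these primes.
Generators: {1, 5, 7, 11, 13, 19, 23, 25, 29, 31, 35, 37, 41, 43, 47, 49, 53, 55, 59, 61, 65, 67, 71, 73, 77, 79, 83, 89, 91, 95, 97, 101}
Number of generators = φ(102) = 32

Generators of ℤ_102 = {1, 5, 7, 11, 13, 19, 23, 25, 29, 31, 35, 37, 41, 43, 47, 49, 53, 55, 59, 61, 65, 67, 71, 73, 77, 79, 83, 89, 91, 95, 97, 101}


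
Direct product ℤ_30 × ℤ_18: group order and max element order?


|ℤ_30 × ℤ_18| = 30 × 18 = 540
Max element order = lcm(30,18) = 90
Cyclic? No (gcd=6)

|ℤ_30×ℤ_18| = 540, max element order = 90


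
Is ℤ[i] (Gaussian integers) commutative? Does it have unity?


ℤ[i] is a commutative integral domain with unity 1 (in fact a Euclidean domain)
Commutative: Yes
Integral domain: Yes
Has unity: Yes

ℤ[i] (Gaussian integers): Commutative=Yes, Unity=Yes


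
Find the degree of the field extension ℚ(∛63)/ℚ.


∛63 has minimal polynomial x³ - 63 (irreducible over ℚ since 63 is not a perfect cube)

[ℚ(∛63)/ℚ] = 3


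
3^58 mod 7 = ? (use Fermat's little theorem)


Fermat's little theorem: if p is prime and gcd(a,p)=1, then a^(p-1) ≡ 1 (mod p)
p = 7 is prime, gcd(3,7) = 1
Reduce exponent: 58 mod 6 = 4
So 3^58 ≡ 3^4 (mod 7)
3^4 mod 7 = 4

3^58 ≡ 4 (mod 7)


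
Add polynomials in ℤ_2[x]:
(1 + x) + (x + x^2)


Add coefficients mod 2:
x^0: 1 + 0 = 1 (mod 2)
x^1: 1 + 1 = 0 (mod 2)
x^2: 0 + 1 = 1 (mod 2)
Result: 1 + x^2

f + g = 1 + x^2


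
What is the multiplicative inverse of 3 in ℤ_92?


Use the extended Euclidean algorithm to write 1 = 3·s + 92·t; then s mod 92 is the inverse.
Euclidean algorithm:
  3 = 0·92 + 3
  92 = 30·3 + 2
  3 = 1·2 + 1
  2 = 2·1 + 0
gcd(3,92) = 1
Back-substitution gives: 3·(31) + 92·(-1) = 1
So 3⁻¹ ≡ 31 ≡ 31 (mod 92)
Check: 3 × 31 = 93 ≡ 1 (mod 92) ✓

3⁻¹ ≡ 31 (mod 92)


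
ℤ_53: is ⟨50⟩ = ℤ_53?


g generates ℤ_n iff gcd(g, n) = 1
gcd(50, 53) = 1
Since gcd = 1, 50 is a generator.

Yes, 50 generates ℤ_53


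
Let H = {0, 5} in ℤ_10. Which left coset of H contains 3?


3 + H = {3 + h (mod 10) : h ∈ H}
3+0=3, 3+5=8

3 + H = {3, 8}


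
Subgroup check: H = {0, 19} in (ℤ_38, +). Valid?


Subgroup test for H = {0, 19} in (ℤ_38, +):
(1) 0 ∈ H? Yes
(2) Closure: for all a,b ∈ H, (a+b) mod 38 ∈ H? Yes
(3) Inverses: for all a ∈ H, -a mod 38 ∈ H? Yes

Yes, H is a subgroup of ℤ_38


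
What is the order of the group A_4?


|A_n| = n!/2 (even permutations)
|A_4| = 4!/2 = 24/2 = 12

|A_4| = 12


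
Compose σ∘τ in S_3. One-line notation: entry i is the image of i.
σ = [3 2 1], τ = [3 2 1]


σ∘τ: apply τ first, then σ
1 →τ 3 →σ 1
2 →τ 2 →σ 2
3 →τ 1 →σ 3

σ∘τ = [1 2 3]


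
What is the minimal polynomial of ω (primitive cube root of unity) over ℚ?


ω satisfies x² + x + 1 = 0 (the cyclotomic polynomial Φ₃)

Minimal polynomial: x² + x + 1


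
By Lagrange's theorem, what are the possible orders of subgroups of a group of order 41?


Lagrange's theorem: |H| divides |G|
|G| = 41
Divisors of 41: 1, 41

Possible subgroup orders: {1, 41}


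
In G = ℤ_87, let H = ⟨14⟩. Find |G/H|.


|⟨14⟩| = n / gcd(14, 87) = 87 / 1 = 87
H is normal (ℤ_87 is abelian).
|G/H| = |G| / |H| = 87 / 87 = 1

|G/H| = 1


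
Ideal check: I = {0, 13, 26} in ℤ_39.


Check ideal conditions for I = {0, 13, 26} in ℤ_39:
(1) I is an additive subgroup? Yes
(2) For r ∈ ℤ_39 and a ∈ I: r·a ∈ I? Yes

Yes, I is an ideal of ℤ_39


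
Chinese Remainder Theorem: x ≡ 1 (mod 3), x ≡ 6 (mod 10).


m₁ = 3, m₂ = 10, gcd = 1, so CRT applies. M = m₁·m₂ = 30
Let M₁ = M/m₁ = 10, M₂ = M/m₂ = 3
Find y₁ ≡ M₁⁻¹ (mod m₁): 10⁻¹ ≡ 1 (mod 3)
Find y₂ ≡ M₂⁻¹ (mod m₂): 3⁻¹ ≡ 7 (mod 10)
x = a₁·M₁·y₁ + a₂·M₂·y₂ = 1·10·1 + 6·3·7 = 136
Reduce mod 30: x ≡ 16
Check: 16 mod 3 = 1 ✓, 16 mod 10 = 6 ✓

x ≡ 16 (mod 30)


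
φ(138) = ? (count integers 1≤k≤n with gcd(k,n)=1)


Factor n: 138 = 2 × 3 × 23
φ(n) = n · ∏(1 - 1/p) over distinct primes p | n
φ(138) = 138 · (1 - 1/2) · (1 - 1/3) · (1 - 1/23) = 44

φ(138) = 44


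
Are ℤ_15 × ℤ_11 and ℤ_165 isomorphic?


Comparing ℤ_15 × ℤ_11 and ℤ_165:
gcd(15,11) = 1, so ℤ_15 × ℤ_11 ≅ ℤ_165 (CRT)

Yes, ℤ_15 × ℤ_11 ≅ ℤ_165


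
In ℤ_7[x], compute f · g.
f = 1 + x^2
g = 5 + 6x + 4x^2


Expand and collect like terms; reduce coefficients mod 7:
x^0: 1·5 = 5 ≡ 5 (mod 7)
x^1: 1·6 + 0·5 = 6 ≡ 6 (mod 7)
x^2: 1·4 + 0·6 + 1·5 = 9 ≡ 2 (mod 7)
x^3: 0·4 + 1·6 = 6 ≡ 6 (mod 7)
x^4: 1·4 = 4 ≡ 4 (mod 7)
Result: 5 + 6x + 2x^2 + 6x^3 + 4x^4

f · g = 5 + 6x + 2x^2 + 6x^3 + 4x^4


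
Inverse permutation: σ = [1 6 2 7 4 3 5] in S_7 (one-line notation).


To find σ⁻¹, swap domain and range:
σ(1) = 1 → σ⁻¹(1) = 1
σ(2) = 6 → σ⁻¹(6) = 2
σ(3) = 2 → σ⁻¹(2) = 3
σ(4) = 7 → σ⁻¹(7) = 4
σ(5) = 4 → σ⁻¹(4) = 5
σ(6) = 3 → σ⁻¹(3) = 6
σ(7) = 5 → σ⁻¹(5) = 7

σ⁻¹ = [1 3 6 5 7 2 4]


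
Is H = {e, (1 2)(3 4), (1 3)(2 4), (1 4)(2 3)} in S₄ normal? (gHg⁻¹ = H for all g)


H = {e, (1 2)(3 4), (1 3)(2 4), (1 4)(2 3)} in S₄
This is the Klein four-group V₄; it is normal in S₄ (it is a union of conjugacy classes)

Yes, normal subgroup


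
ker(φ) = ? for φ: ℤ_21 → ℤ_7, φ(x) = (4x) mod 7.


Kernel = preimage of identity
ker(φ) = {x ∈ ℤ_21 : 4x ≡ 0 (mod 7)}. Since 7 | 21, φ is well-defined. The kernel is the cyclic subgroup ⟨7⟩ of ℤ_21 (order 3), i.e. {0, 7, 14}

ker(φ) = {0, 7, 14}


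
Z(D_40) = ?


Z(G) = {g ∈ G | gx = xg for all x ∈ G}
For even n, Z(D_n) = {e, r^(n/2)}: the 180° rotation r^20 commutes with every reflection and rotation

Z(D_40) = {e, r^20}


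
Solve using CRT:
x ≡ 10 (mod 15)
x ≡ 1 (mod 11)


m₁ = 15, m₂ = 11, gcd = 1, so CRT applies. M = m₁·m₂ = 165
Let M₁ = M/m₁ = 11, M₂ = M/m₂ = 15
Find y₁ ≡ M₁⁻¹ (mod m₁): 11⁻¹ ≡ 11 (mod 15)
Find y₂ ≡ M₂⁻¹ (mod m₂): 15⁻¹ ≡ 3 (mod 11)
x = a₁·M₁·y₁ + a₂·M₂·y₂ = 10·11·11 + 1·15·3 = 1255
Reduce mod 165: x ≡ 100
Check: 100 mod 15 = 10 ✓, 100 mod 11 = 1 ✓

x ≡ 100 (mod 165)


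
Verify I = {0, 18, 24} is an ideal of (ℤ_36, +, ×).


Check ideal conditions for I = {0, 18, 24} in ℤ_36:
(1) I is an additive subgroup? No
(2) For r ∈ ℤ_36 and a ∈ I: r·a ∈ I? No  [counterexample: r=2, a=24, r·a mod 36 = 12 ∉ I]

No, I is not an ideal of ℤ_36


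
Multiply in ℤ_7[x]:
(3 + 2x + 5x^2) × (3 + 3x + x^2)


Expand and collect like terms; reduce coefficients mod 7:
x^0: 3·3 = 9 ≡ 2 (mod 7)
x^1: 3·3 + 2·3 = 15 ≡ 1 (mod 7)
x^2: 3·1 + 2·3 + 5·3 = 24 ≡ 3 (mod 7)
x^3: 2·1 + 5·3 = 17 ≡ 3 (mod 7)
x^4: 5·1 = 5 ≡ 5 (mod 7)
Result: 2 + x + 3x^2 + 3x^3 + 5x^4

f · g = 2 + x + 3x^2 + 3x^3 + 5x^4


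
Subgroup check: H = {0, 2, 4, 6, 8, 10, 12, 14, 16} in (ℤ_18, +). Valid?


Subgroup test for H = {0, 2, 4, 6, 8, 10, 12, 14, 16} in (ℤ_18, +):
(1) 0 ∈ H? Yes
(2) Closure: for all a,b ∈ H, (a+b) mod 18 ∈ H? Yes
(3) Inverses: for all a ∈ H, -a mod 18 ∈ H? Yes

Yes, H is a subgroup of ℤ_18


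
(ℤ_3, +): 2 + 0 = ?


Operation: addition mod 3
2 + 0 = (a + b) mod 3 with a = 2, b = 0

2 + 0 = 2


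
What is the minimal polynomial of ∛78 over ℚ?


∛78 satisfies x³ - 78 = 0, irreducible over ℚ (no rational root; 78 is not a perfect cube)

Minimal polynomial: x³ - 78


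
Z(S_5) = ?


Z(G) = {g ∈ G | gx = xg for all x ∈ G}
S_n is non-abelian for n ≥ 3; Z(S_5) is trivial

Z(S_5) = {e}


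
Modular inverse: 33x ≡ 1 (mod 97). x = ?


Use the extended Euclidean algorithm to write 1 = 33·s + 97·t; then s mod 97 is the inverse.
Euclidean algorithm:
  33 = 0·97 + 33
  97 = 2·33 + 31
  33 = 1·31 + 2
  31 = 15·2 + 1
  2 = 2·1 + 0
gcd(33,97) = 1
Back-substitution gives: 33·(-47) + 97·(16) = 1
So 33⁻¹ ≡ -47 ≡ 50 (mod 97)
Check: 33 × 50 = 1650 ≡ 1 (mod 97) ✓

33⁻¹ ≡ 50 (mod 97)


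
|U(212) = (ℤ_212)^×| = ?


U(n) is the group of units mod n; |U(n)| = φ(n)
|U(212)| = φ(212) = 104

|U(212) = (ℤ_212)^×| = 104


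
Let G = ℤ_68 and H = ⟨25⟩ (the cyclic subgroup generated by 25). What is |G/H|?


|⟨25⟩| = n / gcd(25, 68) = 68 / 1 = 68
H is normal (ℤ_68 is abelian).
|G/H| = |G| / |H| = 68 / 68 = 1

|G/H| = 1


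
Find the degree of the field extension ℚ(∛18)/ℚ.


∛18 has minimal polynomial x³ - 18 (irreducible over ℚ since 18 is not a perfect cube)

[ℚ(∛18)/ℚ] = 3


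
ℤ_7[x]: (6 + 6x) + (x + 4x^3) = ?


Add coefficients mod 7:
x^0: 6 + 0 = 6 (mod 7)
x^1: 6 + 1 = 0 (mod 7)
x^2: 0 + 0 = 0 (mod 7)
x^3: 0 + 4 = 4 (mod 7)
Result: 6 + 4x^3

f + g = 6 + 4x^3


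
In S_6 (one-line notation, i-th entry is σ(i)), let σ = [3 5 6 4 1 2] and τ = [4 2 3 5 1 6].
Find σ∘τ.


σ∘τ: apply τ first, then σ
1 →τ 4 →σ 4
2 →τ 2 →σ 5
3 →τ 3 →σ 6
4 →τ 5 →σ 1
5 →τ 1 →σ 3
6 →τ 6 →σ 2

σ∘τ = [4 5 6 1 3 2]


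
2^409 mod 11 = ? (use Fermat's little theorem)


Fermat's little theorem: if p is prime and gcd(a,p)=1, then a^(p-1) ≡ 1 (mod p)
p = 11 is prime, gcd(2,11) = 1
Reduce exponent: 409 mod 10 = 9
So 2^409 ≡ 2^9 (mod 11)
2^9 mod 11 = 6

2^409 ≡ 6 (mod 11)


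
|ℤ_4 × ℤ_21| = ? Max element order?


|ℤ_4 × ℤ_21| = 4 × 21 = 84
Max element order = lcm(4,21) = 84
Cyclic? Yes (gcd=1)

|ℤ_4×ℤ_21| = 84, max element order = 84


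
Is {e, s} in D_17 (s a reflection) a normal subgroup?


H = {e, s} in D_17 (s a reflection)
r·s·r⁻¹ = sr⁻² ≠ s for n ≥ 3, so {e, s} is not closed under conjugation

No, not a normal subgroup


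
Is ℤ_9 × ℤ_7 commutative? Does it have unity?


Direct product ring; commutative with unity (1,1); but (1,0)·(0,1) = (0,0) gives zero divisors, so not an integral domain
Commutative: Yes
Integral domain: No
Has unity: Yes

ℤ_9 × ℤ_7: Commutative=Yes, Unity=Yes


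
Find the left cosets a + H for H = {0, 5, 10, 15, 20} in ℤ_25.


H = {0, 5, 10, 15, 20}, |H| = 5
Number of cosets = |G|/|H| = 25/5 = 5
0 + H = {0, 5, 10, 15, 20}
1 + H = {1, 6, 11, 16, 21}
2 + H = {2, 7, 12, 17, 22}
3 + H = {3, 8, 13, 18, 23}
4 + H = {4, 9, 14, 19, 24}

Cosets: 0+H={0,5,10,15,20}; 1+H={1,6,11,16,21}; 2+H={2,7,12,17,22}; 3+H={3,8,13,18,23}; 4+H={4,9,14,19,24}


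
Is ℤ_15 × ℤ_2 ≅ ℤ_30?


Comparing ℤ_15 × ℤ_2 and ℤ_30:
gcd(15,2) = 1, so ℤ_15 × ℤ_2 ≅ ℤ_30 (CRT)

Yes, ℤ_15 × ℤ_2 ≅ ℤ_30


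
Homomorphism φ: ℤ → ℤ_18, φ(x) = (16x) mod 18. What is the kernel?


Kernel = preimage of identity
ker(φ) = {x ∈ ℤ : 16x ≡ 0 (mod 18)}. gcd(16,18) = 2, so 16x ≡ 0 (mod 18) ⟺ x ≡ 0 (mod 18/2 = 9). Hence ker(φ) = 9ℤ

ker(φ) = 9ℤ


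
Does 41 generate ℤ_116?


g generates ℤ_n iff gcd(g, n) = 1
gcd(41, 116) = 1
Since gcd = 1, 41 is a generator.

Yes, 41 generates ℤ_116


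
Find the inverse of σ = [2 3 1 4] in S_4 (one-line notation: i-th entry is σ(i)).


To find σ⁻¹, swap domain and range:
σ(1) = 2 → σ⁻¹(2) = 1
σ(2) = 3 → σ⁻¹(3) = 2
σ(3) = 1 → σ⁻¹(1) = 3
σ(4) = 4 → σ⁻¹(4) = 4

σ⁻¹ = [3 1 2 4]


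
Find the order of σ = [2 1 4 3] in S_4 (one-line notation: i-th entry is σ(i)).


Cycle decomposition: (1 2) (3 4)
Cycle lengths: 2, 2
Order = lcm(2, 2) = 2

ord(σ) = 2


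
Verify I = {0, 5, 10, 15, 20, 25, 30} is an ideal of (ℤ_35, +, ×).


Check ideal conditions for I = {0, 5, 10, 15, 20, 25, 30} in ℤ_35:
(1) I is an additive subgroup? Yes
(2) For r ∈ ℤ_35 and a ∈ I: r·a ∈ I? Yes

Yes, I is an ideal of ℤ_35


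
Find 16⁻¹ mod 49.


Use the extended Euclidean algorithm to write 1 = 16·s + 49·t; then s mod 49 is the inverse.
Euclidean algorithm:
  16 = 0·49 + 16
  49 = 3·16 + 1
  16 = 16·1 + 0
gcd(16,49) = 1
Back-substitution gives: 16·(-3) + 49·(1) = 1
So 16⁻¹ ≡ -3 ≡ 46 (mod 49)
Check: 16 × 46 = 736 ≡ 1 (mod 49) ✓

16⁻¹ ≡ 46 (mod 49)


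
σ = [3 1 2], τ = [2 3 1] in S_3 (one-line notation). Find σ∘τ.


σ∘τ: apply τ first, then σ
1 →τ 2 →σ 1
2 →τ 3 →σ 2
3 →τ 1 →σ 3

σ∘τ = [1 2 3]


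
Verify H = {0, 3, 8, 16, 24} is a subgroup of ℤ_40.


Subgroup test for H = {0, 3, 8, 16, 24} in (ℤ_40, +):
(1) 0 ∈ H? Yes
(2) Closure: for all a,b ∈ H, (a+b) mod 40 ∈ H? No  [counterexample: 3 + 3 = 6 ∉ H]
(3) Inverses: for all a ∈ H, -a mod 40 ∈ H? No

No, H is not a subgroup of ℤ_40


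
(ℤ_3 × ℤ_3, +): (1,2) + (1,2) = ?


Operation: componentwise addition mod (3, 3)
(1,2) + (1,2) = ((a₁+b₁) mod 3, (a₂+b₂) mod 3) with a = (1,2), b = (1,2)

(1,2) + (1,2) = (2,1)


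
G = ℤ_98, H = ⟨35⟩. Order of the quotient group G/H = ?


|⟨35⟩| = n / gcd(35, 98) = 98 / 7 = 14
H is normal (ℤ_98 is abelian).
|G/H| = |G| / |H| = 98 / 14 = 7

|G/H| = 7


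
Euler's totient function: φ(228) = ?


Factor n: 228 = 2^2 × 3 × 19
φ(n) = n · ∏(1 - 1/p) over distinct primes p | n
φ(228) = 228 · (1 - 1/2) · (1 - 1/3) · (1 - 1/19) = 72

φ(228) = 72


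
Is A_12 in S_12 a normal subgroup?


H = A_12 in S_12
A_12 has index 2 in S_12, and every subgroup of index 2 is normal

Yes, normal subgroup


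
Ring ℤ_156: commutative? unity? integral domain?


ℤ_156 is a commutative ring with unity 1; 156 = 2×78 is composite, so 2·78 ≡ 0 gives zero divisors (not an integral domain)
Commutative: Yes
Integral domain: No
Has unity: Yes

ℤ_156: Commutative=Yes, Unity=Yes


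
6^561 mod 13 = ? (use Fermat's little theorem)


Fermat's little theorem: if p is prime and gcd(a,p)=1, then a^(p-1) ≡ 1 (mod p)
p = 13 is prime, gcd(6,13) = 1
Reduce exponent: 561 mod 12 = 9
So 6^561 ≡ 6^9 (mod 13)
6^9 mod 13 = 5

6^561 ≡ 5 (mod 13)


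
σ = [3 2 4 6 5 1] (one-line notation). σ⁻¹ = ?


To find σ⁻¹, swap domain and range:
σ(1) = 3 → σ⁻¹(3) = 1
σ(2) = 2 → σ⁻¹(2) = 2
σ(3) = 4 → σ⁻¹(4) = 3
σ(4) = 6 → σ⁻¹(6) = 4
σ(5) = 5 → σ⁻¹(5) = 5
σ(6) = 1 → σ⁻¹(1) = 6

σ⁻¹ = [6 2 1 3 5 4]


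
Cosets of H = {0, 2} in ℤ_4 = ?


H = {0, 2}, |H| = 2
Number of cosets = |G|/|H| = 4/2 = 2
0 + H = {0, 2}
1 + H = {1, 3}

Cosets: 0+H={0,2}; 1+H={1,3}


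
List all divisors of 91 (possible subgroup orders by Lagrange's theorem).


Lagrange's theorem: |H| divides |G|
|G| = 91
Divisors of 91: 1, 7, 13, 91

Possible subgroup orders: {1, 7, 13, 91}


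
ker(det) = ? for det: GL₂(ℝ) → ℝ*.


Kernel = preimage of identity
ker(det) = {A | det(A) = 1} = SL₂(ℝ)

ker(det) = SL₂(ℝ)


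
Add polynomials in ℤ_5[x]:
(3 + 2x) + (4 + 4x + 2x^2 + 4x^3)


Add coefficients mod 5:
x^0: 3 + 4 = 2 (mod 5)
x^1: 2 + 4 = 1 (mod 5)
x^2: 0 + 2 = 2 (mod 5)
x^3: 0 + 4 = 4 (mod 5)
Result: 2 + x + 2x^2 + 4x^3

f + g = 2 + x + 2x^2 + 4x^3


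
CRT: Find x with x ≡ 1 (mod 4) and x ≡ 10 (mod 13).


m₁ = 4, m₂ = 13, gcd = 1, so CRT applies. M = m₁·m₂ = 52
Let M₁ = M/m₁ = 13, M₂ = M/m₂ = 4
Find y₁ ≡ M₁⁻¹ (mod m₁): 13⁻¹ ≡ 1 (mod 4)
Find y₂ ≡ M₂⁻¹ (mod m₂): 4⁻¹ ≡ 10 (mod 13)
x = a₁·M₁·y₁ + a₂·M₂·y₂ = 1·13·1 + 10·4·10 = 413
Reduce mod 52: x ≡ 49
Check: 49 mod 4 = 1 ✓, 49 mod 13 = 10 ✓

x ≡ 49 (mod 52)


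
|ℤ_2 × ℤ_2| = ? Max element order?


|ℤ_2 × ℤ_2| = 2 × 2 = 4
Max element order = lcm(2,2) = 2
Cyclic? No (gcd=2)

|ℤ_2×ℤ_2| = 4, max element order = 2


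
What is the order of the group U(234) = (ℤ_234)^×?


U(n) is the group of units mod n; |U(n)| = φ(n)
|U(234)| = φ(234) = 72

|U(234) = (ℤ_234)^×| = 72


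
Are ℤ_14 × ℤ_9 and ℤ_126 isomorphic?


Comparing ℤ_14 × ℤ_9 and ℤ_126:
gcd(14,9) = 1, so ℤ_14 × ℤ_9 ≅ ℤ_126 (CRT)

Yes, ℤ_14 × ℤ_9 ≅ ℤ_126


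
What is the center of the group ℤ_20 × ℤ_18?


Z(G) = {g ∈ G | gx = xg for all x ∈ G}
Direct product of abelian groups is abelian, so Z(G) = G

Z(ℤ_20 × ℤ_18) = ℤ_20 × ℤ_18


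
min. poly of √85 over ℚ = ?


√85 satisfies x² - 85 = 0, irreducible over ℚ since 85 is squarefree

Minimal polynomial: x² - 85


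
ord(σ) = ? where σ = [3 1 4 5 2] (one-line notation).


Cycle decomposition: (1 3 4 5 2)
Cycle lengths: 5
Order = lcm(5) = 5

ord(σ) = 5


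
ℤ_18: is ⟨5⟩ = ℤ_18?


g generates ℤ_n iff gcd(g, n) = 1
gcd(5, 18) = 1
Since gcd = 1, 5 is a generator.

Yes, 5 generates ℤ_18


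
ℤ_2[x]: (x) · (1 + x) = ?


Expand and collect like terms; reduce coefficients mod 2:
x^0: 0·1 = 0 ≡ 0 (mod 2)
x^1: 0·1 + 1·1 = 1 ≡ 1 (mod 2)
x^2: 1·1 = 1 ≡ 1 (mod 2)
Result: x + x^2

f · g = x + x^2


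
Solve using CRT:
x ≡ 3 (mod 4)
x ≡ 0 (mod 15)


m₁ = 4, m₂ = 15, gcd = 1, so CRT applies. M = m₁·m₂ = 60
Let M₁ = M/m₁ = 15, M₂ = M/m₂ = 4
Find y₁ ≡ M₁⁻¹ (mod m₁): 15⁻¹ ≡ 3 (mod 4)
Find y₂ ≡ M₂⁻¹ (mod m₂): 4⁻¹ ≡ 4 (mod 15)
x = a₁·M₁·y₁ + a₂·M₂·y₂ = 3·15·3 + 0·4·4 = 135
Reduce mod 60: x ≡ 15
Check: 15 mod 4 = 3 ✓, 15 mod 15 = 0 ✓

x ≡ 15 (mod 60)


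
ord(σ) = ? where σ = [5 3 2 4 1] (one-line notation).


Cycle decomposition: (1 5) (2 3)
Cycle lengths: 2, 2
Order = lcm(2, 2) = 2

ord(σ) = 2


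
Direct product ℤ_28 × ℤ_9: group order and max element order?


|ℤ_28 × ℤ_9| = 28 × 9 = 252
Max element order = lcm(28,9) = 252
Cyclic? Yes (gcd=1)

|ℤ_28×ℤ_9| = 252, max element order = 252


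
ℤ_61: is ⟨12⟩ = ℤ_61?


g generates ℤ_n iff gcd(g, n) = 1
gcd(12, 61) = 1
Since gcd = 1, 12 is a generator.

Yes, 12 generates ℤ_61


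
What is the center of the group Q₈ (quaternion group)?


Z(G) = {g ∈ G | gx = xg for all x ∈ G}
In Q₈ = {±1, ±i, ±j, ±k}, only ±1 commute with every element

Z(Q₈ (quaternion group)) = {1, -1}


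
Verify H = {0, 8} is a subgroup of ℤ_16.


Subgroup test for H = {0, 8} in (ℤ_16, +):
(1) 0 ∈ H? Yes
(2) Closure: for all a,b ∈ H, (a+b) mod 16 ∈ H? Yes
(3) Inverses: for all a ∈ H, -a mod 16 ∈ H? Yes

Yes, H is a subgroup of ℤ_16


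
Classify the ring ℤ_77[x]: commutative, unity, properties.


ℤ_77 has zero divisors (7·11 ≡ 0), and these lift to constant zero divisors in ℤ_77[x]; so not an integral domain
Commutative: Yes
Integral domain: No
Has unity: Yes

ℤ_77[x]: Commutative=Yes, Unity=Yes


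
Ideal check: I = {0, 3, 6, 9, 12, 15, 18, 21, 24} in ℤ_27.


Check ideal conditions for I = {0, 3, 6, 9, 12, 15, 18, 21, 24} in ℤ_27:
(1) I is an additive subgroup? Yes
(2) For r ∈ ℤ_27 and a ∈ I: r·a ∈ I? Yes

Yes, I is an ideal of ℤ_27


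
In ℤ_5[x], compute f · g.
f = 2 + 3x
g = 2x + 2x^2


Expand and collect like terms; reduce coefficients mod 5:
x^0: 2·0 = 0 ≡ 0 (mod 5)
x^1: 2·2 + 3·0 = 4 ≡ 4 (mod 5)
x^2: 2·2 + 3·2 = 10 ≡ 0 (mod 5)
x^3: 3·2 = 6 ≡ 1 (mod 5)
Result: 4x + x^3

f · g = 4x + x^3


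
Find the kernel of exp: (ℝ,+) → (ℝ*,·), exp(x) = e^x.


Kernel = preimage of identity
ker(exp) = {x ∈ ℝ | e^x = 1} = {0}

ker(exp) = {0}


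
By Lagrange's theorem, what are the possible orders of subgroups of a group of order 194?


Lagrange's theorem: |H| divides |G|
|G| = 194
Divisors of 194: 1, 2, 97, 194

Possible subgroup orders: {1, 2, 97, 194}


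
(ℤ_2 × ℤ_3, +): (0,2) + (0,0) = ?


Operation: componentwise addition mod (2, 3)
(0,2) + (0,0) = ((a₁+b₁) mod 2, (a₂+b₂) mod 3) with a = (0,2), b = (0,0)

(0,2) + (0,0) = (0,2)


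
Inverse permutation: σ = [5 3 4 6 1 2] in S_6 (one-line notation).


To find σ⁻¹, swap domain and range:
σ(1) = 5 → σ⁻¹(5) = 1
σ(2) = 3 → σ⁻¹(3) = 2
σ(3) = 4 → σ⁻¹(4) = 3
σ(4) = 6 → σ⁻¹(6) = 4
σ(5) = 1 → σ⁻¹(1) = 5
σ(6) = 2 → σ⁻¹(2) = 6

σ⁻¹ = [5 6 2 3 1 4]


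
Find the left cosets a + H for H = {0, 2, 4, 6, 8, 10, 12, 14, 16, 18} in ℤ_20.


H = {0, 2, 4, 6, 8, 10, 12, 14, 16, 18}, |H| = 10
Number of cosets = |G|/|H| = 20/10 = 2
0 + H = {0, 2, 4, 6, 8, 10, 12, 14, 16, 18}
1 + H = {1, 3, 5, 7, 9, 11, 13, 15, 17, 19}

Cosets: 0+H={0,2,4,6,8,10,12,14,16,18}; 1+H={1,3,5,7,9,11,13,15,17,19}


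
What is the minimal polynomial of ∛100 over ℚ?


∛100 satisfies x³ - 100 = 0, irreducible over ℚ (no rational root; 100 is not a perfect cube)

Minimal polynomial: x³ - 100


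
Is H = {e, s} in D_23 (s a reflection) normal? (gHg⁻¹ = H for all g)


H = {e, s} in D_23 (s a reflection)
r·s·r⁻¹ = sr⁻² ≠ s for n ≥ 3, so {e, s} is not closed under conjugation

No, not a normal subgroup
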